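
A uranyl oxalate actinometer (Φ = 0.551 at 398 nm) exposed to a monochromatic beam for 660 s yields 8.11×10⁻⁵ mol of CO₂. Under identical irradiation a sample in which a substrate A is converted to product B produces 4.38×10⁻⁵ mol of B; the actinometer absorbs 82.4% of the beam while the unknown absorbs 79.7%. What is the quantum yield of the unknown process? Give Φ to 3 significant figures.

Φ = 0.308

Photons absorbed by the actinometer: 8.11×10⁻⁵ / 0.551 = 1.472×10⁻⁴ mol.
Incident flux: 1.472×10⁻⁴ / 0.824 = 1.786×10⁻⁴ einstein.
Absorbed by unknown: 0.797 × 1.786×10⁻⁴ = 1.423×10⁻⁴ mol.
Φ(unknown) = 4.38×10⁻⁵ / 1.423×10⁻⁴ = 0.308.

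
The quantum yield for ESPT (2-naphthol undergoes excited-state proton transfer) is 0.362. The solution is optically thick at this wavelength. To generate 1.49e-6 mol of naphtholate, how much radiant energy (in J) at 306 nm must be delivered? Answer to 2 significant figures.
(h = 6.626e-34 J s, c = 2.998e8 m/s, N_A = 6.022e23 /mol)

Photons that must be absorbed: 1.49e-6 / 0.362 = 4.116e-6 mol.
Photon energy: hc/λ = 6.492e-19 J; per mole, 3.909e5 J mol⁻¹.
Energy required: 4.116e-6 × 3.909e5 = 1.6 J.

1.6 J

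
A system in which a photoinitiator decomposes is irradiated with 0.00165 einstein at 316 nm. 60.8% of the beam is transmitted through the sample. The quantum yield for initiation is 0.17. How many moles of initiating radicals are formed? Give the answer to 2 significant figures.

1.1×10⁻⁴ mol

Fraction absorbed: 1 − 60.8/100 = 0.3920.
Photons absorbed: 0.3920 × 0.00165 = 6.468×10⁻⁴ mol.
Product: Φ × n_abs = 0.17 × 6.468×10⁻⁴ = 1.100×10⁻⁴ mol.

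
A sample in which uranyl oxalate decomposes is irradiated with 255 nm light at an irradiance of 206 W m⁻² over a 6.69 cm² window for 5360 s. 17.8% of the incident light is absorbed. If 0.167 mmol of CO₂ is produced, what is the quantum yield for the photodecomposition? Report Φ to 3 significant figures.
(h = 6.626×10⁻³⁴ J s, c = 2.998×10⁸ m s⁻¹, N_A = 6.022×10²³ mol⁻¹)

Φ = 0.596

Product: 0.167 mmol = 1.67×10⁻⁴ mol.
Photon energy at 255 nm: hc/λ = (6.626×10⁻³⁴)(2.998×10⁸)/(255×10⁻⁹) = 7.790×10⁻¹⁹ J.
Energy delivered: (206 W m⁻²)(6.69×10⁻⁴ m²)(5360 s) = 738.7 J.
Photons incident: 738.7 / 7.790×10⁻¹⁹ = 9.483×10²⁰, i.e. 9.483×10²⁰/6.022×10²³ = 0.001575 mol.
Photons absorbed: 0.178 × 0.001575 = 2.804×10⁻⁴ mol.
Φ = 1.67×10⁻⁴ mol / 2.804×10⁻⁴ mol photons = 0.596.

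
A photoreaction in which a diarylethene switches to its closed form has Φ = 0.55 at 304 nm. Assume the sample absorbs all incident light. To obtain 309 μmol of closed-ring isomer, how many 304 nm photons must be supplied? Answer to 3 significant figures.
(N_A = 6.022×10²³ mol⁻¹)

Product: 309 μmol = 3.09×10⁻⁴ mol.
Photons that must be absorbed: 3.09×10⁻⁴ / 0.55 = 5.618×10⁻⁴ mol.
Photon count: 5.618×10⁻⁴ × 6.022×10²³ = 3.38×10²⁰.

3.38×10²⁰ photons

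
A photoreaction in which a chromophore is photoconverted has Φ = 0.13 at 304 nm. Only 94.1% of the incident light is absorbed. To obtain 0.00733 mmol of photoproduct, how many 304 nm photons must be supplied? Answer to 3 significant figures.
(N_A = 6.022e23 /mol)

3.61e19 photons

Product: 0.00733 mmol = 7.33e-6 mol.
Photons that must be absorbed: 7.33e-6 / 0.13 = 5.638e-5 mol.
Incident photons needed: 5.638e-5 / 0.941 = 5.991e-5 mol.
Photon count: 5.991e-5 × 6.022e23 = 3.61e19.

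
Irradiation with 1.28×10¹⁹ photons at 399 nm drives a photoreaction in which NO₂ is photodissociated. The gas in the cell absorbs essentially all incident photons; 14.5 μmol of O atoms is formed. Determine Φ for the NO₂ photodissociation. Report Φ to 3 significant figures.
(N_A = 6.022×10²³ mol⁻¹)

Φ = 0.682

Product: 14.5 μmol = 1.45×10⁻⁵ mol.
Moles of photons: 1.28×10¹⁹ / 6.022×10²³ = 2.126×10⁻⁵ mol.
Φ = 1.45×10⁻⁵ mol / 2.126×10⁻⁵ mol photons = 0.682.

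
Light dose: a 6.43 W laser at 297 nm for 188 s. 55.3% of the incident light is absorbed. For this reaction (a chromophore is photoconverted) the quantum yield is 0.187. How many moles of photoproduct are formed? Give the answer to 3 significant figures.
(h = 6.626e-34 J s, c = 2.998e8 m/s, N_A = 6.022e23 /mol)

3.10e-4 mol

Photon energy at 297 nm: hc/λ = (6.626e-34)(2.998e8)/(297e-9) = 6.688e-19 J.
Energy delivered: (6.43 W)(188 s) = 1209 J.
Photons incident: 1209 / 6.688e-19 = 1.808e21, i.e. 1.808e21/6.022e23 = 0.003002 mol.
Photons absorbed: 0.553 × 0.003002 = 0.001660 mol.
Product: Φ × n_abs = 0.187 × 0.001660 = 3.104e-4 mol.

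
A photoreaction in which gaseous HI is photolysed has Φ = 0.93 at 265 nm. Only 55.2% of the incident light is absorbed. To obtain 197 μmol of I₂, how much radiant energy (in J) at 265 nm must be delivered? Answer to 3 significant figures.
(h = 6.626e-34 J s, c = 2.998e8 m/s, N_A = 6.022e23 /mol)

173 J

Product: 197 μmol = 1.97e-4 mol.
Photons that must be absorbed: 1.97e-4 / 0.93 = 2.118e-4 mol.
Incident photons needed: 2.118e-4 / 0.552 = 3.837e-4 mol.
Photon energy: hc/λ = 7.496e-19 J; per mole, 4.514e5 J mol⁻¹.
Energy required: 3.837e-4 × 4.514e5 = 173 J.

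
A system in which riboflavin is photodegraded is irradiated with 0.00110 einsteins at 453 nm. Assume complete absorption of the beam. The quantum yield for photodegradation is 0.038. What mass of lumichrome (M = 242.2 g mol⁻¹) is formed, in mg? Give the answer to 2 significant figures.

10 mg

Product: Φ × n_abs = 0.038 × 0.00110 = 4.180×10⁻⁵ mol.
Mass: 4.180×10⁻⁵ × 242.2 = 0.01012 g = 10 mg.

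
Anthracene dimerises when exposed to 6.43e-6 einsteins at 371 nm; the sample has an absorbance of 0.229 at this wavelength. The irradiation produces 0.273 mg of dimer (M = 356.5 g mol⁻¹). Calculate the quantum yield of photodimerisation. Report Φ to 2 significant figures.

Product: 0.273 mg / 356.5 g mol⁻¹ = 7.658e-7 mol.
Fraction absorbed: 1 − 10^(−0.229) = 0.4098.
Photons absorbed: 0.4098 × 6.43e-6 = 2.635e-6 mol.
Φ = 7.658e-7 mol / 2.635e-6 mol photons = 0.29.

Φ = 0.29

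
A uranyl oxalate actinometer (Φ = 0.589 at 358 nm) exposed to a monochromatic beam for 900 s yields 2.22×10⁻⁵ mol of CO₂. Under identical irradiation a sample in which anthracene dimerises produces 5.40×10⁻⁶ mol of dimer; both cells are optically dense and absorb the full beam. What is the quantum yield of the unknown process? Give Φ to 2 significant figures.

Φ = 0.14

Photons absorbed by the actinometer: 2.22×10⁻⁵ / 0.589 = 3.769×10⁻⁵ mol.
Φ(unknown) = 5.40×10⁻⁶ / 3.769×10⁻⁵ = 0.14.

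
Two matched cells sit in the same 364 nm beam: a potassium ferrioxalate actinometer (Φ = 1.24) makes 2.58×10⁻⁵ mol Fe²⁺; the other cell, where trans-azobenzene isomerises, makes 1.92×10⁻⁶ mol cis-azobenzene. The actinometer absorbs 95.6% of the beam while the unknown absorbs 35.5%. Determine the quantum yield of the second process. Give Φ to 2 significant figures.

Photons absorbed by the actinometer: 2.58×10⁻⁵ / 1.24 = 2.081×10⁻⁵ mol.
Incident flux: 2.081×10⁻⁵ / 0.956 = 2.177×10⁻⁵ einstein.
Absorbed by unknown: 0.355 × 2.177×10⁻⁵ = 7.728×10⁻⁶ mol.
Φ(unknown) = 1.92×10⁻⁶ / 7.728×10⁻⁶ = 0.25.

Φ = 0.25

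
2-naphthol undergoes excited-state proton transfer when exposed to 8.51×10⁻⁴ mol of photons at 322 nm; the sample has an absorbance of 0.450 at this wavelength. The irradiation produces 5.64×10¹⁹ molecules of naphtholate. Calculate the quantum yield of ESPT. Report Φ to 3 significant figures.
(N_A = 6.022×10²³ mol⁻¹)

Φ = 0.171

Product: 5.64×10¹⁹ / 6.022×10²³ = 9.366×10⁻⁵ mol.
Fraction absorbed: 1 − 10^(−0.450) = 0.6452.
Photons absorbed: 0.6452 × 8.51×10⁻⁴ = 5.491×10⁻⁴ mol.
Φ = 9.366×10⁻⁵ mol / 5.491×10⁻⁴ mol photons = 0.171.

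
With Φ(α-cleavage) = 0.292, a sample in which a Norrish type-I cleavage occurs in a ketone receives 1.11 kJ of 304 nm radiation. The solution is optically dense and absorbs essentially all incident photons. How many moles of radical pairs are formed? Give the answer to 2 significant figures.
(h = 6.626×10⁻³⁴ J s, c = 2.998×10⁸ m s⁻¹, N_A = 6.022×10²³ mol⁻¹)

8.2×10⁻⁴ mol

Photon energy at 304 nm: hc/λ = (6.626×10⁻³⁴)(2.998×10⁸)/(304×10⁻⁹) = 6.534×10⁻¹⁹ J.
Incident energy: 1.11 kJ = 1110 J.
Photons incident: 1110 / 6.534×10⁻¹⁹ = 1.699×10²¹, i.e. 1.699×10²¹/6.022×10²³ = 0.002821 mol.
Product: Φ × n_abs = 0.292 × 0.002821 = 8.237×10⁻⁴ mol.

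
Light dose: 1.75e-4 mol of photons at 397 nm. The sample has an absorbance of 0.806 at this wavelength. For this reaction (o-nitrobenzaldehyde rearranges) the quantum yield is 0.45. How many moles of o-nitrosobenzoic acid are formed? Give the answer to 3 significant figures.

Fraction absorbed: 1 − 10^(−0.806) = 0.8437.
Photons absorbed: 0.8437 × 1.75e-4 = 1.476e-4 mol.
Product: Φ × n_abs = 0.45 × 1.476e-4 = 6.642e-5 mol.

6.64e-5 mol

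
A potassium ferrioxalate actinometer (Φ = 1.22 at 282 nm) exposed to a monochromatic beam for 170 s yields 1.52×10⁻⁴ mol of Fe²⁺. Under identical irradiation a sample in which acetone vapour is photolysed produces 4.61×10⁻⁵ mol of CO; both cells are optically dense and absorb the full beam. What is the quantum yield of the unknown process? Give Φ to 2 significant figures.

Φ = 0.37

Photons absorbed by the actinometer: 1.52×10⁻⁴ / 1.22 = 1.246×10⁻⁴ mol.
Φ(unknown) = 4.61×10⁻⁵ / 1.246×10⁻⁴ = 0.37.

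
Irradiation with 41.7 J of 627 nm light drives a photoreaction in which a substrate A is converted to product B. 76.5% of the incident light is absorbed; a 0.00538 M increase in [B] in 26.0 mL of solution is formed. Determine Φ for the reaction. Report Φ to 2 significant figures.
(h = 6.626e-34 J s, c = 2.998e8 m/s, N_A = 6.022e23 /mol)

Product: (0.00538 M)(0.026 L) = 1.399e-4 mol.
Photon energy at 627 nm: hc/λ = (6.626e-34)(2.998e8)/(627e-9) = 3.168e-19 J.
Photons incident: 41.7 / 3.168e-19 = 1.316e20, i.e. 1.316e20/6.022e23 = 2.185e-4 mol.
Photons absorbed: 0.765 × 2.185e-4 = 1.672e-4 mol.
Φ = 1.399e-4 mol / 1.672e-4 mol photons = 0.84.

Φ = 0.84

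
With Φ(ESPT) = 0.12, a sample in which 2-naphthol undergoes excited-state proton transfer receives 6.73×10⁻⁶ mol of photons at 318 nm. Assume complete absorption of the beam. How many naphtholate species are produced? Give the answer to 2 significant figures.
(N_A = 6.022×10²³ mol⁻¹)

Product: Φ × n_abs = 0.12 × 6.73×10⁻⁶ = 8.076×10⁻⁷ mol.
As a count: 8.076×10⁻⁷ × 6.022×10²³ = 4.9×10¹⁷.

4.9×10¹⁷ species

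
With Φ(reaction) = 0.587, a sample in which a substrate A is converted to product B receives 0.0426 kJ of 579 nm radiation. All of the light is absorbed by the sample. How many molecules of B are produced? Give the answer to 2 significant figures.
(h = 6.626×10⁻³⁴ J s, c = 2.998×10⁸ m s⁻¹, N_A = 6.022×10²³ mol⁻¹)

7.3×10¹⁹ molecules

Photon energy at 579 nm: hc/λ = (6.626×10⁻³⁴)(2.998×10⁸)/(579×10⁻⁹) = 3.431×10⁻¹⁹ J.
Incident energy: 0.0426 kJ = 42.6 J.
Photons incident: 42.6 / 3.431×10⁻¹⁹ = 1.242×10²⁰, i.e. 1.242×10²⁰/6.022×10²³ = 2.062×10⁻⁴ mol.
Product: Φ × n_abs = 0.587 × 2.062×10⁻⁴ = 1.210×10⁻⁴ mol.
As a count: 1.210×10⁻⁴ × 6.022×10²³ = 7.3×10¹⁹.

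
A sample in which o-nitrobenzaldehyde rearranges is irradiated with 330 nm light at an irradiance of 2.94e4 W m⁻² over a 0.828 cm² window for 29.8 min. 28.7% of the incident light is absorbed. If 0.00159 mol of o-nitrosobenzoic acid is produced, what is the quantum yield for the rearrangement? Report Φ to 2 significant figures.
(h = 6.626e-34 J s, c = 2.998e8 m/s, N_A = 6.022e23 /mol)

Φ = 0.46

Photon energy at 330 nm: hc/λ = (6.626e-34)(2.998e8)/(330e-9) = 6.020e-19 J.
Energy delivered: (2.94e4 W m⁻²)(0.828e-4 m²)(1788 s) = 4353 J.
Photons incident: 4353 / 6.020e-19 = 7.231e21, i.e. 7.231e21/6.022e23 = 0.01201 mol.
Photons absorbed: 0.287 × 0.01201 = 0.003447 mol.
Φ = 0.00159 mol / 0.003447 mol photons = 0.46.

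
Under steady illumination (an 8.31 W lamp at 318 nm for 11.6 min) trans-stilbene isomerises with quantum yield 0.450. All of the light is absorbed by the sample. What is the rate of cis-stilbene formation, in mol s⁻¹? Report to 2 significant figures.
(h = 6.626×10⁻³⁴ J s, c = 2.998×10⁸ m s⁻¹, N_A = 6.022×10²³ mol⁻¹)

Photon energy at 318 nm: hc/λ = (6.626×10⁻³⁴)(2.998×10⁸)/(318×10⁻⁹) = 6.247×10⁻¹⁹ J.
Energy delivered: (8.31 W)(696 s) = 5784 J.
Photons incident: 5784 / 6.247×10⁻¹⁹ = 9.259×10²¹, i.e. 9.259×10²¹/6.022×10²³ = 0.01538 mol.
Product formed: 0.450 × 0.01538 = 0.006921 mol.
Rate: 0.006921 / 696 s = 9.9×10⁻⁶ mol s⁻¹.

9.9×10⁻⁶ mol s⁻¹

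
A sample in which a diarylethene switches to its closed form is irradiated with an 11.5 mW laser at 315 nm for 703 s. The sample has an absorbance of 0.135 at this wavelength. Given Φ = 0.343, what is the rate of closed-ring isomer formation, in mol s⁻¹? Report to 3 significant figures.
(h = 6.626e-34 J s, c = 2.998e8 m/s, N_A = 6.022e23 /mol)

2.78e-9 mol s⁻¹

Photon energy at 315 nm: hc/λ = (6.626e-34)(2.998e8)/(315e-9) = 6.306e-19 J.
Energy delivered: (11.5 mW)(703 s) = 8.085 J.
Photons incident: 8.085 / 6.306e-19 = 1.282e19, i.e. 1.282e19/6.022e23 = 2.129e-5 mol.
Fraction absorbed: 1 − 10^(−0.135) = 0.2672.
Photons absorbed: 0.2672 × 2.129e-5 = 5.689e-6 mol.
Product formed: 0.343 × 5.689e-6 = 1.951e-6 mol.
Rate: 1.951e-6 / 703 s = 2.78e-9 mol s⁻¹.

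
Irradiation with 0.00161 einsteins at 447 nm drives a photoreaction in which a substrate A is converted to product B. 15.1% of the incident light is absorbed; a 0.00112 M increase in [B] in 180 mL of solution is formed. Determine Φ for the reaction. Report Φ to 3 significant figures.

Product: (0.00112 M)(0.18 L) = 2.016×10⁻⁴ mol.
Photons absorbed: 0.151 × 0.00161 = 2.431×10⁻⁴ mol.
Φ = 2.016×10⁻⁴ mol / 2.431×10⁻⁴ mol photons = 0.829.

Φ = 0.829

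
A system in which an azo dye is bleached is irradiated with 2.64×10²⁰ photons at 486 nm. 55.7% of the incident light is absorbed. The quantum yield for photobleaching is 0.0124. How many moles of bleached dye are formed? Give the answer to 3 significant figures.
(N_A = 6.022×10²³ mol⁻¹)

3.03×10⁻⁶ mol

Moles of photons: 2.64×10²⁰ / 6.022×10²³ = 4.384×10⁻⁴ mol.
Photons absorbed: 0.557 × 4.384×10⁻⁴ = 2.442×10⁻⁴ mol.
Product: Φ × n_abs = 0.0124 × 2.442×10⁻⁴ = 3.028×10⁻⁶ mol.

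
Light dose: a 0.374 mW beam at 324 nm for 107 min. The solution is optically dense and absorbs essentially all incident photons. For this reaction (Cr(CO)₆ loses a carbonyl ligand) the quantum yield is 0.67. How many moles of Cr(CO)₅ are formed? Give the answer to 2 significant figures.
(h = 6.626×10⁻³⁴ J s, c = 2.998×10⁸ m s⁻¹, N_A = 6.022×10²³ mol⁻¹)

4.4×10⁻⁶ mol

Photon energy at 324 nm: hc/λ = (6.626×10⁻³⁴)(2.998×10⁸)/(324×10⁻⁹) = 6.131×10⁻¹⁹ J.
Energy delivered: (0.374 mW)(6420 s) = 2.401 J.
Photons incident: 2.401 / 6.131×10⁻¹⁹ = 3.916×10¹⁸, i.e. 3.916×10¹⁸/6.022×10²³ = 6.503×10⁻⁶ mol.
Product: Φ × n_abs = 0.67 × 6.503×10⁻⁶ = 4.357×10⁻⁶ mol.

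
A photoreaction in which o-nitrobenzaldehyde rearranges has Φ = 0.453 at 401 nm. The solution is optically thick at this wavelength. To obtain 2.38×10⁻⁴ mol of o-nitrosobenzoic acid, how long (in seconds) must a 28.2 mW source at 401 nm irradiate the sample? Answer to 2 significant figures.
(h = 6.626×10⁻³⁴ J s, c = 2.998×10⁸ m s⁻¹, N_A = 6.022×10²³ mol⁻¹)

t ≈ 5600 s

Photons that must be absorbed: 2.38×10⁻⁴ / 0.453 = 5.254×10⁻⁴ mol.
Photon energy: hc/λ = 4.954×10⁻¹⁹ J; per mole, 2.983×10⁵ J mol⁻¹.
Energy required: 5.254×10⁻⁴ × 2.983×10⁵ = 156.7 J.
Time: 156.7 J / 0.0282 W = 5600 s.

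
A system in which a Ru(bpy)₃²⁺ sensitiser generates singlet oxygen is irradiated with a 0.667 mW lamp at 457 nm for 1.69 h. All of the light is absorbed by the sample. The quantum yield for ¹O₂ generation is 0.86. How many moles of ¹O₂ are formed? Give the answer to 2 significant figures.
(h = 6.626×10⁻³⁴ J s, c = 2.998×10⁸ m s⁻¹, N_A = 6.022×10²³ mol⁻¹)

Photon energy at 457 nm: hc/λ = (6.626×10⁻³⁴)(2.998×10⁸)/(457×10⁻⁹) = 4.347×10⁻¹⁹ J.
Energy delivered: (0.667 mW)(6084 s) = 4.058 J.
Photons incident: 4.058 / 4.347×10⁻¹⁹ = 9.335×10¹⁸, i.e. 9.335×10¹⁸/6.022×10²³ = 1.550×10⁻⁵ mol.
Product: Φ × n_abs = 0.86 × 1.550×10⁻⁵ = 1.333×10⁻⁵ mol.

1.3×10⁻⁵ mol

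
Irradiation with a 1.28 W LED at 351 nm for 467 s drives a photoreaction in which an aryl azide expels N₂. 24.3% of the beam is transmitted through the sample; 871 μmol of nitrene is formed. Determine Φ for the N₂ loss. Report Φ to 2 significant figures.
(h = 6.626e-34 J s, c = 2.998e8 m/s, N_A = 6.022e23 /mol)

Φ = 0.66

Product: 871 μmol = 8.71e-4 mol.
Photon energy at 351 nm: hc/λ = (6.626e-34)(2.998e8)/(351e-9) = 5.659e-19 J.
Energy delivered: (1.28 W)(467 s) = 597.8 J.
Photons incident: 597.8 / 5.659e-19 = 1.056e21, i.e. 1.056e21/6.022e23 = 0.001754 mol.
Fraction absorbed: 1 − 24.3/100 = 0.7570.
Photons absorbed: 0.7570 × 0.001754 = 0.001328 mol.
Φ = 8.71e-4 mol / 0.001328 mol photons = 0.66.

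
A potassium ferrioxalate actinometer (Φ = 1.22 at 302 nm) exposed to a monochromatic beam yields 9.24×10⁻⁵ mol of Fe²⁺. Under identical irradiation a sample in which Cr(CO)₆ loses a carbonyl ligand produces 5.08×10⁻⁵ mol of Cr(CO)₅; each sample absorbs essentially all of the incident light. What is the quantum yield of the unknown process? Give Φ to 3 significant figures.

Φ = 0.671

Photons absorbed by the actinometer: 9.24×10⁻⁵ / 1.22 = 7.574×10⁻⁵ mol.
Φ(unknown) = 5.08×10⁻⁵ / 7.574×10⁻⁵ = 0.671.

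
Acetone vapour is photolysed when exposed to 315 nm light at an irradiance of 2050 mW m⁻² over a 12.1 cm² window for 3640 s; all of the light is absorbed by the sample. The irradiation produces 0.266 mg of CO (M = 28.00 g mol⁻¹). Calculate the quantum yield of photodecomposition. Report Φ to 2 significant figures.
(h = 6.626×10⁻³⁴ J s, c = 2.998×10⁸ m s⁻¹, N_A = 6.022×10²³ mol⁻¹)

Φ = 0.40

Product: 0.266 mg / 28.00 g mol⁻¹ = 9.500×10⁻⁶ mol.
Photon energy at 315 nm: hc/λ = (6.626×10⁻³⁴)(2.998×10⁸)/(315×10⁻⁹) = 6.306×10⁻¹⁹ J.
Energy delivered: (2050 mW m⁻²)(12.1×10⁻⁴ m²)(3640 s) = 9.029 J.
Photons incident: 9.029 / 6.306×10⁻¹⁹ = 1.432×10¹⁹, i.e. 1.432×10¹⁹/6.022×10²³ = 2.378×10⁻⁵ mol.
Φ = 9.500×10⁻⁶ mol / 2.378×10⁻⁵ mol photons = 0.40.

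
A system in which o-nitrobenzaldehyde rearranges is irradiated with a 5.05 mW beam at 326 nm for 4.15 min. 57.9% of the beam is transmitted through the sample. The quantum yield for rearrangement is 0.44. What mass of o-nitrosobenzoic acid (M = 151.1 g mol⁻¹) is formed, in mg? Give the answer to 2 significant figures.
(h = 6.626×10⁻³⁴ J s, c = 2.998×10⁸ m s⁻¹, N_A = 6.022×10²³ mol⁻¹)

0.096 mg

Photon energy at 326 nm: hc/λ = (6.626×10⁻³⁴)(2.998×10⁸)/(326×10⁻⁹) = 6.093×10⁻¹⁹ J.
Energy delivered: (5.05 mW)(249 s) = 1.257 J.
Photons incident: 1.257 / 6.093×10⁻¹⁹ = 2.063×10¹⁸, i.e. 2.063×10¹⁸/6.022×10²³ = 3.426×10⁻⁶ mol.
Fraction absorbed: 1 − 57.9/100 = 0.4210.
Photons absorbed: 0.4210 × 3.426×10⁻⁶ = 1.442×10⁻⁶ mol.
Product: Φ × n_abs = 0.44 × 1.442×10⁻⁶ = 6.345×10⁻⁷ mol.
Mass: 6.345×10⁻⁷ × 151.1 = 9.587×10⁻⁵ g = 0.096 mg.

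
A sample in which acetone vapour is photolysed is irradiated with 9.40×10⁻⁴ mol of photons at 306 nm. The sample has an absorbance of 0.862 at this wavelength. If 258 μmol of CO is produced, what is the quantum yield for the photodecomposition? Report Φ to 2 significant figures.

Product: 258 μmol = 2.58×10⁻⁴ mol.
Fraction absorbed: 1 − 10^(−0.862) = 0.8626.
Photons absorbed: 0.8626 × 9.40×10⁻⁴ = 8.108×10⁻⁴ mol.
Φ = 2.58×10⁻⁴ mol / 8.108×10⁻⁴ mol photons = 0.32.

Φ = 0.32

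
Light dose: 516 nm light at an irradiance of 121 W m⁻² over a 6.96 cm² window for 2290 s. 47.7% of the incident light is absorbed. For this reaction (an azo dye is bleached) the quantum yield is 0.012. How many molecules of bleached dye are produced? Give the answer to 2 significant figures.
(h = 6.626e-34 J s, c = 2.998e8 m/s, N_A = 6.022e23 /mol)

Photon energy at 516 nm: hc/λ = (6.626e-34)(2.998e8)/(516e-9) = 3.850e-19 J.
Energy delivered: (121 W m⁻²)(6.96e-4 m²)(2290 s) = 192.9 J.
Photons incident: 192.9 / 3.850e-19 = 5.010e20, i.e. 5.010e20/6.022e23 = 8.319e-4 mol.
Photons absorbed: 0.477 × 8.319e-4 = 3.968e-4 mol.
Product: Φ × n_abs = 0.012 × 3.968e-4 = 4.762e-6 mol.
As a count: 4.762e-6 × 6.022e23 = 2.9e18.

2.9e18 molecules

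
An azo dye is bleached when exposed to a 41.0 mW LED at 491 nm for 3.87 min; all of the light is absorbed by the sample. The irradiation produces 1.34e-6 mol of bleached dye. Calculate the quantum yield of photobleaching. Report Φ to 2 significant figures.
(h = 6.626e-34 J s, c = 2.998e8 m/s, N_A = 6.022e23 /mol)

Φ = 0.034

Photon energy at 491 nm: hc/λ = (6.626e-34)(2.998e8)/(491e-9) = 4.046e-19 J.
Energy delivered: (41.0 mW)(232.2 s) = 9.520 J.
Photons incident: 9.520 / 4.046e-19 = 2.353e19, i.e. 2.353e19/6.022e23 = 3.907e-5 mol.
Φ = 1.34e-6 mol / 3.907e-5 mol photons = 0.034.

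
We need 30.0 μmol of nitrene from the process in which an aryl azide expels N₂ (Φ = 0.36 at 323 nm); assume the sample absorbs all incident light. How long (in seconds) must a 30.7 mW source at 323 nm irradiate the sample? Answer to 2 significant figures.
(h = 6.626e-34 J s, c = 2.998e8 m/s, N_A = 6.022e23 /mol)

t ≈ 1000 s

Product: 30.0 μmol = 3.00e-5 mol.
Photons that must be absorbed: 3.00e-5 / 0.36 = 8.333e-5 mol.
Photon energy: hc/λ = 6.150e-19 J; per mole, 3.704e5 J mol⁻¹.
Energy required: 8.333e-5 × 3.704e5 = 30.87 J.
Time: 30.87 J / 0.0307 W = 1000 s.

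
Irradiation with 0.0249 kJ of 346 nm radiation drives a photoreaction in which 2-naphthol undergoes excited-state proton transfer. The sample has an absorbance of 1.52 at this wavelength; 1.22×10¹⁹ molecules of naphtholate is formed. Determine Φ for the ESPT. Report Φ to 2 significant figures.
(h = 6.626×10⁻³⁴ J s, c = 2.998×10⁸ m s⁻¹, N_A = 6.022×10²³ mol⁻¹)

Φ = 0.29

Product: 1.22×10¹⁹ / 6.022×10²³ = 2.026×10⁻⁵ mol.
Photon energy at 346 nm: hc/λ = (6.626×10⁻³⁴)(2.998×10⁸)/(346×10⁻⁹) = 5.741×10⁻¹⁹ J.
Incident energy: 0.0249 kJ = 24.9 J.
Photons incident: 24.9 / 5.741×10⁻¹⁹ = 4.337×10¹⁹, i.e. 4.337×10¹⁹/6.022×10²³ = 7.202×10⁻⁵ mol.
Fraction absorbed: 1 − 10^(−1.52) = 0.9698.
Photons absorbed: 0.9698 × 7.202×10⁻⁵ = 6.984×10⁻⁵ mol.
Φ = 2.026×10⁻⁵ mol / 6.984×10⁻⁵ mol photons = 0.29.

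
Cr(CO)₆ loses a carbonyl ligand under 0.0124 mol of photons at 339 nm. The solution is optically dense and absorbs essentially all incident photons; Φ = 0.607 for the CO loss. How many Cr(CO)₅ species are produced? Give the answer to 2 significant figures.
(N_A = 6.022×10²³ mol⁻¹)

4.5×10²¹ species

Product: Φ × n_abs = 0.607 × 0.0124 = 0.007527 mol.
As a count: 0.007527 × 6.022×10²³ = 4.5×10²¹.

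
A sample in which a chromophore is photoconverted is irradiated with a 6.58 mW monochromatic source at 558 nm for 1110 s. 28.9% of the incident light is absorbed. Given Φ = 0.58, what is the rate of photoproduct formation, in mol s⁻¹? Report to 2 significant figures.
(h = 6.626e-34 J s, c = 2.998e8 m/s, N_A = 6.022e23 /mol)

5.1e-9 mol s⁻¹

Photon energy at 558 nm: hc/λ = (6.626e-34)(2.998e8)/(558e-9) = 3.560e-19 J.
Energy delivered: (6.58 mW)(1110 s) = 7.304 J.
Photons incident: 7.304 / 3.560e-19 = 2.052e19, i.e. 2.052e19/6.022e23 = 3.408e-5 mol.
Photons absorbed: 0.289 × 3.408e-5 = 9.849e-6 mol.
Product formed: 0.58 × 9.849e-6 = 5.712e-6 mol.
Rate: 5.712e-6 / 1110 s = 5.1e-9 mol s⁻¹.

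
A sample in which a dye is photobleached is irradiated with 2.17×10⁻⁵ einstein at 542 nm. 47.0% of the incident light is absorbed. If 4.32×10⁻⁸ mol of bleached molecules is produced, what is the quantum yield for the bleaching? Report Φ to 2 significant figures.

Photons absorbed: 0.470 × 2.17×10⁻⁵ = 1.020×10⁻⁵ mol.
Φ = 4.32×10⁻⁸ mol / 1.020×10⁻⁵ mol photons = 0.0042.

Φ = 0.0042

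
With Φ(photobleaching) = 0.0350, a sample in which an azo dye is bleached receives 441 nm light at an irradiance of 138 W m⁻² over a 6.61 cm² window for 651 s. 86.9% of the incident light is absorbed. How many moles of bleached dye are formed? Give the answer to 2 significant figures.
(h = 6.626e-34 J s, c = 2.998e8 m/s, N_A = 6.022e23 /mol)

Photon energy at 441 nm: hc/λ = (6.626e-34)(2.998e8)/(441e-9) = 4.504e-19 J.
Energy delivered: (138 W m⁻²)(6.61e-4 m²)(651 s) = 59.38 J.
Photons incident: 59.38 / 4.504e-19 = 1.318e20, i.e. 1.318e20/6.022e23 = 2.189e-4 mol.
Photons absorbed: 0.869 × 2.189e-4 = 1.902e-4 mol.
Product: Φ × n_abs = 0.0350 × 1.902e-4 = 6.657e-6 mol.

6.7e-6 mol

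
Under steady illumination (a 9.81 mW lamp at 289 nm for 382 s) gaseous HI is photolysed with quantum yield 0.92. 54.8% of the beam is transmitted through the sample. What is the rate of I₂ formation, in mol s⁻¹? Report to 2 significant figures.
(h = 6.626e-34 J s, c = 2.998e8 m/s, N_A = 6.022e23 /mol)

Photon energy at 289 nm: hc/λ = (6.626e-34)(2.998e8)/(289e-9) = 6.874e-19 J.
Energy delivered: (9.81 mW)(382 s) = 3.747 J.
Photons incident: 3.747 / 6.874e-19 = 5.451e18, i.e. 5.451e18/6.022e23 = 9.052e-6 mol.
Fraction absorbed: 1 − 54.8/100 = 0.4520.
Photons absorbed: 0.4520 × 9.052e-6 = 4.092e-6 mol.
Product formed: 0.92 × 4.092e-6 = 3.765e-6 mol.
Rate: 3.765e-6 / 382 s = 9.9e-9 mol s⁻¹.

9.9e-9 mol s⁻¹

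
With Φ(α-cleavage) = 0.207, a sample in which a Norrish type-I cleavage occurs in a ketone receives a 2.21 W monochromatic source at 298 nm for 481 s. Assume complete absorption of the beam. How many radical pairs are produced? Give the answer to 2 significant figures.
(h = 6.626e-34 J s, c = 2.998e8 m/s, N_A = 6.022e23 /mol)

Photon energy at 298 nm: hc/λ = (6.626e-34)(2.998e8)/(298e-9) = 6.666e-19 J.
Energy delivered: (2.21 W)(481 s) = 1063 J.
Photons incident: 1063 / 6.666e-19 = 1.595e21, i.e. 1.595e21/6.022e23 = 0.002649 mol.
Product: Φ × n_abs = 0.207 × 0.002649 = 5.483e-4 mol.
As a count: 5.483e-4 × 6.022e23 = 3.3e20.

3.3e20 radical pairs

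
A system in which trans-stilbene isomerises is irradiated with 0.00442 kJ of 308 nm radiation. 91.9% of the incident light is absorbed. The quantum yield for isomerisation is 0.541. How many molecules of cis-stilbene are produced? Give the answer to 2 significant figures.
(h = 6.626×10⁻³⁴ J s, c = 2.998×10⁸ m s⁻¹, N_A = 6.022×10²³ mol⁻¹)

3.4×10¹⁸ molecules

Photon energy at 308 nm: hc/λ = (6.626×10⁻³⁴)(2.998×10⁸)/(308×10⁻⁹) = 6.450×10⁻¹⁹ J.
Incident energy: 0.00442 kJ = 4.42 J.
Photons incident: 4.42 / 6.450×10⁻¹⁹ = 6.853×10¹⁸, i.e. 6.853×10¹⁸/6.022×10²³ = 1.138×10⁻⁵ mol.
Photons absorbed: 0.919 × 1.138×10⁻⁵ = 1.046×10⁻⁵ mol.
Product: Φ × n_abs = 0.541 × 1.046×10⁻⁵ = 5.659×10⁻⁶ mol.
As a count: 5.659×10⁻⁶ × 6.022×10²³ = 3.4×10¹⁸.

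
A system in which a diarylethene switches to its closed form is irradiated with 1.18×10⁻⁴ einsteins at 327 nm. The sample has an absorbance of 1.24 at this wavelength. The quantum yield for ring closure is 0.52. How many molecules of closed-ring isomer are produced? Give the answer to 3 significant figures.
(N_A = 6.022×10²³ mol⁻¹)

3.48×10¹⁹ molecules

Fraction absorbed: 1 − 10^(−1.24) = 0.9425.
Photons absorbed: 0.9425 × 1.18×10⁻⁴ = 1.112×10⁻⁴ mol.
Product: Φ × n_abs = 0.52 × 1.112×10⁻⁴ = 5.782×10⁻⁵ mol.
As a count: 5.782×10⁻⁵ × 6.022×10²³ = 3.48×10¹⁹.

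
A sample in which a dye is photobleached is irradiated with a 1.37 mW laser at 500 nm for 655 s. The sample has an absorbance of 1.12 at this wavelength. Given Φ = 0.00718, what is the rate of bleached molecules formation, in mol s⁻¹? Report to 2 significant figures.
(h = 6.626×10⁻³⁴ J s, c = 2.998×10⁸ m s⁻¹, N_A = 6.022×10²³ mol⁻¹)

Photon energy at 500 nm: hc/λ = (6.626×10⁻³⁴)(2.998×10⁸)/(500×10⁻⁹) = 3.973×10⁻¹⁹ J.
Energy delivered: (1.37 mW)(655 s) = 0.8974 J.
Photons incident: 0.8974 / 3.973×10⁻¹⁹ = 2.259×10¹⁸, i.e. 2.259×10¹⁸/6.022×10²³ = 3.751×10⁻⁶ mol.
Fraction absorbed: 1 − 10^(−1.12) = 0.9241.
Photons absorbed: 0.9241 × 3.751×10⁻⁶ = 3.466×10⁻⁶ mol.
Product formed: 0.00718 × 3.466×10⁻⁶ = 2.489×10⁻⁸ mol.
Rate: 2.489×10⁻⁸ / 655 s = 3.8×10⁻¹¹ mol s⁻¹.

3.8×10⁻¹¹ mol s⁻¹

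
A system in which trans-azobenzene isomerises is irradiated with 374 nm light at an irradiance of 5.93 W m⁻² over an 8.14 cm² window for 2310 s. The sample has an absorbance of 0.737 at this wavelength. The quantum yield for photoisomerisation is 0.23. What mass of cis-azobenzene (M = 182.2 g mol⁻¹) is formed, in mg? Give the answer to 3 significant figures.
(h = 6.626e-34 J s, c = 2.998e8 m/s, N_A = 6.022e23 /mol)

1.19 mg

Photon energy at 374 nm: hc/λ = (6.626e-34)(2.998e8)/(374e-9) = 5.311e-19 J.
Energy delivered: (5.93 W m⁻²)(8.14e-4 m²)(2310 s) = 11.15 J.
Photons incident: 11.15 / 5.311e-19 = 2.099e19, i.e. 2.099e19/6.022e23 = 3.486e-5 mol.
Fraction absorbed: 1 − 10^(−0.737) = 0.8168.
Photons absorbed: 0.8168 × 3.486e-5 = 2.847e-5 mol.
Product: Φ × n_abs = 0.23 × 2.847e-5 = 6.548e-6 mol.
Mass: 6.548e-6 × 182.2 = 0.001193 g = 1.19 mg.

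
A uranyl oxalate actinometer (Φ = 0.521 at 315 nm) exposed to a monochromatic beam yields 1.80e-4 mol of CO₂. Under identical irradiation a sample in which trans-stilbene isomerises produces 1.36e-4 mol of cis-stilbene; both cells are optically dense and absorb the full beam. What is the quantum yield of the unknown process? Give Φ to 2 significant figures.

Φ = 0.39

Photons absorbed by the actinometer: 1.80e-4 / 0.521 = 3.455e-4 mol.
Φ(unknown) = 1.36e-4 / 3.455e-4 = 0.39.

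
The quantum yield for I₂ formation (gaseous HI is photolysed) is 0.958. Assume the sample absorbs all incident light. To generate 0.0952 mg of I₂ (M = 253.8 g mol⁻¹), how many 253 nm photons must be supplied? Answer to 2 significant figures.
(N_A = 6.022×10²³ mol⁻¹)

Product: 0.0952 mg / 253.8 g mol⁻¹ = 3.751×10⁻⁷ mol.
Photons that must be absorbed: 3.751×10⁻⁷ / 0.958 = 3.915×10⁻⁷ mol.
Photon count: 3.915×10⁻⁷ × 6.022×10²³ = 2.4×10¹⁷.

2.4×10¹⁷ photons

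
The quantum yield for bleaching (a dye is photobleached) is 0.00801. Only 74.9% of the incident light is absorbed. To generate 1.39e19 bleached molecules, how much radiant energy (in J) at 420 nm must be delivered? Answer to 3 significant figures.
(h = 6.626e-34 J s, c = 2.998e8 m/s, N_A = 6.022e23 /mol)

Product: 1.39e19 / 6.022e23 = 2.308e-5 mol.
Photons that must be absorbed: 2.308e-5 / 0.00801 = 0.002881 mol.
Incident photons needed: 0.002881 / 0.749 = 0.003846 mol.
Photon energy: hc/λ = 4.730e-19 J; per mole, 2.848e5 J mol⁻¹.
Energy required: 0.003846 × 2.848e5 = 1100 J.

1100 J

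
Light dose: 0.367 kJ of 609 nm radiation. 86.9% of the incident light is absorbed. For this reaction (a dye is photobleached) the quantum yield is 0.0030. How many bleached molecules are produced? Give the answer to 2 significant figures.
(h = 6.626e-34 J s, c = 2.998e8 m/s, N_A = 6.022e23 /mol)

Photon energy at 609 nm: hc/λ = (6.626e-34)(2.998e8)/(609e-9) = 3.262e-19 J.
Incident energy: 0.367 kJ = 367 J.
Photons incident: 367 / 3.262e-19 = 1.125e21, i.e. 1.125e21/6.022e23 = 0.001868 mol.
Photons absorbed: 0.869 × 0.001868 = 0.001623 mol.
Product: Φ × n_abs = 0.0030 × 0.001623 = 4.869e-6 mol.
As a count: 4.869e-6 × 6.022e23 = 2.9e18.

2.9e18 bleached molecules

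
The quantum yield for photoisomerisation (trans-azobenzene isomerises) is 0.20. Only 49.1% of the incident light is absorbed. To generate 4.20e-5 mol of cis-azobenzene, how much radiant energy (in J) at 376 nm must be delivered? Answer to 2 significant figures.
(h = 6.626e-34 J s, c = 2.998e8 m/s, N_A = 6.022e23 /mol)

140 J

Photons that must be absorbed: 4.20e-5 / 0.20 = 2.100e-4 mol.
Incident photons needed: 2.100e-4 / 0.491 = 4.277e-4 mol.
Photon energy: hc/λ = 5.283e-19 J; per mole, 3.181e5 J mol⁻¹.
Energy required: 4.277e-4 × 3.181e5 = 140 J.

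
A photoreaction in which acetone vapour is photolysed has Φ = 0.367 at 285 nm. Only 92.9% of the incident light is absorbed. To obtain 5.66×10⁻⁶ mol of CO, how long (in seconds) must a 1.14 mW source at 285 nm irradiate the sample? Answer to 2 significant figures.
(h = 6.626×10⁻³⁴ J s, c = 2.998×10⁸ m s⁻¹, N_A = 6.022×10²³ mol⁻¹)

t ≈ 6100 s

Photons that must be absorbed: 5.66×10⁻⁶ / 0.367 = 1.542×10⁻⁵ mol.
Incident photons needed: 1.542×10⁻⁵ / 0.929 = 1.660×10⁻⁵ mol.
Photon energy: hc/λ = 6.970×10⁻¹⁹ J; per mole, 4.197×10⁵ J mol⁻¹.
Energy required: 1.660×10⁻⁵ × 4.197×10⁵ = 6.967 J.
Time: 6.967 J / 0.00114 W = 6100 s.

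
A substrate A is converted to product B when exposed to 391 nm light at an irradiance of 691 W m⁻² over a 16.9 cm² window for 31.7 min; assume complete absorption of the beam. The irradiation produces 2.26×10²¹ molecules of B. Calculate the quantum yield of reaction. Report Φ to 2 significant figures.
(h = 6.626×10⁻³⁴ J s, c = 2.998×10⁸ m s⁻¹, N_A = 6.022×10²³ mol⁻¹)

Product: 2.26×10²¹ / 6.022×10²³ = 0.003753 mol.
Photon energy at 391 nm: hc/λ = (6.626×10⁻³⁴)(2.998×10⁸)/(391×10⁻⁹) = 5.080×10⁻¹⁹ J.
Energy delivered: (691 W m⁻²)(16.9×10⁻⁴ m²)(1902 s) = 2221 J.
Photons incident: 2221 / 5.080×10⁻¹⁹ = 4.372×10²¹, i.e. 4.372×10²¹/6.022×10²³ = 0.007260 mol.
Φ = 0.003753 mol / 0.007260 mol photons = 0.52.

Φ = 0.52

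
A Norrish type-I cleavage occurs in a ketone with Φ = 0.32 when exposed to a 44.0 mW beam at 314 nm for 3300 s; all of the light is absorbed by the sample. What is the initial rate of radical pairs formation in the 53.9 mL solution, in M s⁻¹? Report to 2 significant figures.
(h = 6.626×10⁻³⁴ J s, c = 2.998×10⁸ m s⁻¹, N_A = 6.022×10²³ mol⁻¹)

Photon energy at 314 nm: hc/λ = (6.626×10⁻³⁴)(2.998×10⁸)/(314×10⁻⁹) = 6.326×10⁻¹⁹ J.
Energy delivered: (44.0 mW)(3300 s) = 145.2 J.
Photons incident: 145.2 / 6.326×10⁻¹⁹ = 2.295×10²⁰, i.e. 2.295×10²⁰/6.022×10²³ = 3.811×10⁻⁴ mol.
Product formed: 0.32 × 3.811×10⁻⁴ = 1.220×10⁻⁴ mol.
Rate: 1.220×10⁻⁴ mol / (3300 s × 0.0539 L) = 6.9×10⁻⁷ M s⁻¹.

6.9×10⁻⁷ M s⁻¹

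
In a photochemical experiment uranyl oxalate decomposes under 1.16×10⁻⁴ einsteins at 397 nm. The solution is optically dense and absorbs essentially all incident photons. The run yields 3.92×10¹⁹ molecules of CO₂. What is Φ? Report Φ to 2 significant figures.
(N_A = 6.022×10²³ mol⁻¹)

Φ = 0.56

Product: 3.92×10¹⁹ / 6.022×10²³ = 6.509×10⁻⁵ mol.
Φ = 6.509×10⁻⁵ mol / 1.16×10⁻⁴ mol photons = 0.56.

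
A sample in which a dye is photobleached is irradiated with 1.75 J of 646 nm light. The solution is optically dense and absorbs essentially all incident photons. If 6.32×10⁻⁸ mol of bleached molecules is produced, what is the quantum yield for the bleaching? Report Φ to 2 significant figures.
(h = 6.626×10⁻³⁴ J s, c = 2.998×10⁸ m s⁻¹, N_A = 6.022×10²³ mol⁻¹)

Photon energy at 646 nm: hc/λ = (6.626×10⁻³⁴)(2.998×10⁸)/(646×10⁻⁹) = 3.075×10⁻¹⁹ J.
Photons incident: 1.75 / 3.075×10⁻¹⁹ = 5.691×10¹⁸, i.e. 5.691×10¹⁸/6.022×10²³ = 9.450×10⁻⁶ mol.
Φ = 6.32×10⁻⁸ mol / 9.450×10⁻⁶ mol photons = 0.0067.

Φ = 0.0067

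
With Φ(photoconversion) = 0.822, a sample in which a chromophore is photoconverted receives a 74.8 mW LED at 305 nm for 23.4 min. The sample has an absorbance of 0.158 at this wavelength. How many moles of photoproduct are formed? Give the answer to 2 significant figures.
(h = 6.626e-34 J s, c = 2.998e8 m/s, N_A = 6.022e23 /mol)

Photon energy at 305 nm: hc/λ = (6.626e-34)(2.998e8)/(305e-9) = 6.513e-19 J.
Energy delivered: (74.8 mW)(1404 s) = 105.0 J.
Photons incident: 105.0 / 6.513e-19 = 1.612e20, i.e. 1.612e20/6.022e23 = 2.677e-4 mol.
Fraction absorbed: 1 − 10^(−0.158) = 0.3050.
Photons absorbed: 0.3050 × 2.677e-4 = 8.165e-5 mol.
Product: Φ × n_abs = 0.822 × 8.165e-5 = 6.712e-5 mol.

6.7e-5 mol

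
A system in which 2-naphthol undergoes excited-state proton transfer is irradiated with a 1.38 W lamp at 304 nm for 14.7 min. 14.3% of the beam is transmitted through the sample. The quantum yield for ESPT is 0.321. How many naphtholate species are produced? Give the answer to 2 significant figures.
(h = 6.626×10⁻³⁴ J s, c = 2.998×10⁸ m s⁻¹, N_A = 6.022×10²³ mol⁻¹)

5.1×10²⁰ species

Photon energy at 304 nm: hc/λ = (6.626×10⁻³⁴)(2.998×10⁸)/(304×10⁻⁹) = 6.534×10⁻¹⁹ J.
Energy delivered: (1.38 W)(882 s) = 1217 J.
Photons incident: 1217 / 6.534×10⁻¹⁹ = 1.863×10²¹, i.e. 1.863×10²¹/6.022×10²³ = 0.003094 mol.
Fraction absorbed: 1 − 14.3/100 = 0.8570.
Photons absorbed: 0.8570 × 0.003094 = 0.002652 mol.
Product: Φ × n_abs = 0.321 × 0.002652 = 8.513×10⁻⁴ mol.
As a count: 8.513×10⁻⁴ × 6.022×10²³ = 5.1×10²⁰.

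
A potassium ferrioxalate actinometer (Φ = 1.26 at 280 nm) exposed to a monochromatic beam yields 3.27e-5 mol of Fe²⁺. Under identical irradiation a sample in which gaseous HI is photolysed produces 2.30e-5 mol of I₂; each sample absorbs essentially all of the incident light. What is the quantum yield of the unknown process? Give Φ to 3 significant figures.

Φ = 0.886

Photons absorbed by the actinometer: 3.27e-5 / 1.26 = 2.595e-5 mol.
Φ(unknown) = 2.30e-5 / 2.595e-5 = 0.886.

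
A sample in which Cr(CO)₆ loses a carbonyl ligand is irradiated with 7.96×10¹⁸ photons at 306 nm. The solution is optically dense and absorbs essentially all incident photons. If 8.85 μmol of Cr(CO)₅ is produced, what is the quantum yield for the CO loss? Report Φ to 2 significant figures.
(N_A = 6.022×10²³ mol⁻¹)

Product: 8.85 μmol = 8.85×10⁻⁶ mol.
Moles of photons: 7.96×10¹⁸ / 6.022×10²³ = 1.322×10⁻⁵ mol.
Φ = 8.85×10⁻⁶ mol / 1.322×10⁻⁵ mol photons = 0.67.

Φ = 0.67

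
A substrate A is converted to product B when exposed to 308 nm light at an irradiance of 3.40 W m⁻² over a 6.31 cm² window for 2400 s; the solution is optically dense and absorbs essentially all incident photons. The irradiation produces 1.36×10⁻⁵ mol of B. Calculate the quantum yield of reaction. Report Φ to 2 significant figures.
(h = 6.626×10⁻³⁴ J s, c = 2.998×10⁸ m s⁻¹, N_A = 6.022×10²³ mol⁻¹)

Φ = 1.0

Photon energy at 308 nm: hc/λ = (6.626×10⁻³⁴)(2.998×10⁸)/(308×10⁻⁹) = 6.450×10⁻¹⁹ J.
Energy delivered: (3.40 W m⁻²)(6.31×10⁻⁴ m²)(2400 s) = 5.149 J.
Photons incident: 5.149 / 6.450×10⁻¹⁹ = 7.983×10¹⁸, i.e. 7.983×10¹⁸/6.022×10²³ = 1.326×10⁻⁵ mol.
Φ = 1.36×10⁻⁵ mol / 1.326×10⁻⁵ mol photons = 1.0.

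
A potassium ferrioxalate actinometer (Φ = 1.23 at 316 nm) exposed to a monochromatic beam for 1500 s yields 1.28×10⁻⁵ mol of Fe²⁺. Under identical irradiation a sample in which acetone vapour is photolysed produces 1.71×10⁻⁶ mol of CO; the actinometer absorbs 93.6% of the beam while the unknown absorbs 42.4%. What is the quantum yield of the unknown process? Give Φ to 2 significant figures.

Photons absorbed by the actinometer: 1.28×10⁻⁵ / 1.23 = 1.041×10⁻⁵ mol.
Incident flux: 1.041×10⁻⁵ / 0.936 = 1.112×10⁻⁵ einstein.
Absorbed by unknown: 0.424 × 1.112×10⁻⁵ = 4.715×10⁻⁶ mol.
Φ(unknown) = 1.71×10⁻⁶ / 4.715×10⁻⁶ = 0.36.

Φ = 0.36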